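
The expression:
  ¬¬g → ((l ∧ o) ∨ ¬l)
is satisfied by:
  {o: True, l: False, g: False}
  {l: False, g: False, o: False}
  {g: True, o: True, l: False}
  {g: True, l: False, o: False}
  {o: True, l: True, g: False}
  {l: True, o: False, g: False}
  {g: True, l: True, o: True}


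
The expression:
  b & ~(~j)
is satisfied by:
  {j: True, b: True}


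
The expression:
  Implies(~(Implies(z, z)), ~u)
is always true.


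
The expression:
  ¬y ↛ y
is always true.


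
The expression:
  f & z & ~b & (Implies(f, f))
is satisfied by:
  {z: True, f: True, b: False}


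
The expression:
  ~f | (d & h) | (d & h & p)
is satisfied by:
  {h: True, d: True, f: False}
  {h: True, d: False, f: False}
  {d: True, h: False, f: False}
  {h: False, d: False, f: False}
  {f: True, h: True, d: True}


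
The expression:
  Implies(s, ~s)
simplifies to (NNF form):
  ~s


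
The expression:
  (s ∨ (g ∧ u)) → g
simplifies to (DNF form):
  g ∨ ¬s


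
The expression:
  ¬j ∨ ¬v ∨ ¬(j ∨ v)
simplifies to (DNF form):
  ¬j ∨ ¬v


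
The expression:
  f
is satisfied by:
  {f: True}


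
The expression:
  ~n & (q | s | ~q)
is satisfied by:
  {n: False}


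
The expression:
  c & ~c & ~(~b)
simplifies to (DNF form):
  False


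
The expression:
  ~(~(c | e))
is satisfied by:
  {c: True, e: True}
  {c: True, e: False}
  {e: True, c: False}


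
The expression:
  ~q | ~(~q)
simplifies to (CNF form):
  True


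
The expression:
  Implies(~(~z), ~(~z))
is always true.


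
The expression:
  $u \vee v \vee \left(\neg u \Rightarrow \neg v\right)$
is always true.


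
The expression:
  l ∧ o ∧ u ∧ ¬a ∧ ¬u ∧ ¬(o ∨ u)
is never true.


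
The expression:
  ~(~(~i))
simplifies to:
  ~i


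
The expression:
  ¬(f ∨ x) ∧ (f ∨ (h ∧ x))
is never true.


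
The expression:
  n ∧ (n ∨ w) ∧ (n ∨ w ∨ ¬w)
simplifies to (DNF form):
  n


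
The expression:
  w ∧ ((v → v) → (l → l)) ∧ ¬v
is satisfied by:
  {w: True, v: False}


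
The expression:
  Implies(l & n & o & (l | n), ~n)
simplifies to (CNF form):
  ~l | ~n | ~o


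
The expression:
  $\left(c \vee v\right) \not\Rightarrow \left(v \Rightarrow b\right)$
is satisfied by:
  {v: True, b: False}


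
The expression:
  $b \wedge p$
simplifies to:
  $b \wedge p$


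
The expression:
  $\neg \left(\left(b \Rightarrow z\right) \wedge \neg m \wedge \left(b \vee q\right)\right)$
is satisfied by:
  {m: True, b: False, z: False, q: False}
  {q: True, m: True, b: False, z: False}
  {z: True, m: True, b: False, q: False}
  {q: True, z: True, m: True, b: False}
  {m: True, b: True, q: False, z: False}
  {q: True, m: True, b: True, z: False}
  {z: True, m: True, b: True, q: False}
  {q: True, z: True, m: True, b: True}
  {q: False, b: False, m: False, z: False}
  {z: True, q: False, b: False, m: False}
  {b: True, z: False, m: False, q: False}
  {q: True, b: True, z: False, m: False}


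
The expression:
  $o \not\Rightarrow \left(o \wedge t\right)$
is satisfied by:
  {o: True, t: False}


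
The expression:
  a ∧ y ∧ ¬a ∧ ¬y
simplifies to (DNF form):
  False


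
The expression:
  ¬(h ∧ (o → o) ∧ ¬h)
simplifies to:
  True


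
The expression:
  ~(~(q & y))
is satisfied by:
  {y: True, q: True}


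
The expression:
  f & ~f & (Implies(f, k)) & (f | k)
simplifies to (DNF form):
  False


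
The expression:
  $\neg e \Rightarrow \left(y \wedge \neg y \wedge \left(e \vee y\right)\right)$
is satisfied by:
  {e: True}


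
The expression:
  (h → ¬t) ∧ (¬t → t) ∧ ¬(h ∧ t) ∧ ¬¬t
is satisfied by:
  {t: True, h: False}


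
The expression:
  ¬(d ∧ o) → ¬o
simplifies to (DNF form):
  d ∨ ¬o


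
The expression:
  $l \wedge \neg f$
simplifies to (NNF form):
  $l \wedge \neg f$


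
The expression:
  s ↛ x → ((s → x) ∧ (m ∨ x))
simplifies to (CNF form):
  x ∨ ¬s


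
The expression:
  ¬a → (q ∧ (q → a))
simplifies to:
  a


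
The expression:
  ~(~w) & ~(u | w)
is never true.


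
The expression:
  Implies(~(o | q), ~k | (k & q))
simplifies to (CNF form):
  o | q | ~k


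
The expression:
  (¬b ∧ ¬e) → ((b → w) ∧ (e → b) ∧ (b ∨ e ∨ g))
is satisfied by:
  {b: True, e: True, g: True}
  {b: True, e: True, g: False}
  {b: True, g: True, e: False}
  {b: True, g: False, e: False}
  {e: True, g: True, b: False}
  {e: True, g: False, b: False}
  {g: True, e: False, b: False}


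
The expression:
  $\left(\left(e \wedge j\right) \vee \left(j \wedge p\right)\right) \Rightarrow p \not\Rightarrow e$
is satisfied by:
  {e: False, j: False}
  {j: True, e: False}
  {e: True, j: False}


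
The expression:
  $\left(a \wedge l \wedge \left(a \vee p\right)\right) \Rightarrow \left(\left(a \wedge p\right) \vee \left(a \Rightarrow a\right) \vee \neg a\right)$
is always true.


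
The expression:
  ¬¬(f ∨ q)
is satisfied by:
  {q: True, f: True}
  {q: True, f: False}
  {f: True, q: False}


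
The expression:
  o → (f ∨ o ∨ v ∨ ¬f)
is always true.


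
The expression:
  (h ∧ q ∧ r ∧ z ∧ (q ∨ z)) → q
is always true.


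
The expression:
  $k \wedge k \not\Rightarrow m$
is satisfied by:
  {k: True, m: False}


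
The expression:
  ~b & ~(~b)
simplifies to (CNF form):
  False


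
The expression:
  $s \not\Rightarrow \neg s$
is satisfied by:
  {s: True}


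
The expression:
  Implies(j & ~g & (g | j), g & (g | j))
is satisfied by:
  {g: True, j: False}
  {j: False, g: False}
  {j: True, g: True}


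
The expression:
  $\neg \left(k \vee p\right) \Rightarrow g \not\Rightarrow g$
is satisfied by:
  {k: True, p: True}
  {k: True, p: False}
  {p: True, k: False}


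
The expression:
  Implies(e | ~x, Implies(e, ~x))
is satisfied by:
  {e: False, x: False}
  {x: True, e: False}
  {e: True, x: False}


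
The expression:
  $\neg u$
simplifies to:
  $\neg u$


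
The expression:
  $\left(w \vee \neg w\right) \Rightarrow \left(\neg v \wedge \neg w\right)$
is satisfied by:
  {v: False, w: False}


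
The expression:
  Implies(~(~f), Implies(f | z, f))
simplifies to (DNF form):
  True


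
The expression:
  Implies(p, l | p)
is always true.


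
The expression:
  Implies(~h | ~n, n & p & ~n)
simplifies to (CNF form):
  h & n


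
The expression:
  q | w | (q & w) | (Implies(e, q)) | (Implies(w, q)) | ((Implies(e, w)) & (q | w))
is always true.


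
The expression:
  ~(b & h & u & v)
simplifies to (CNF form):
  ~b | ~h | ~u | ~v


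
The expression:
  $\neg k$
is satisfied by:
  {k: False}


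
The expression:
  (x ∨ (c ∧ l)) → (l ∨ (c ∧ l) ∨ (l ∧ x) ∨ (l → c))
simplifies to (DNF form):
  True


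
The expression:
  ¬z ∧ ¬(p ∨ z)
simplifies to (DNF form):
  ¬p ∧ ¬z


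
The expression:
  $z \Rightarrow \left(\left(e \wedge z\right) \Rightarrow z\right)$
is always true.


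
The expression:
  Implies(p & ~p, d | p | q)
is always true.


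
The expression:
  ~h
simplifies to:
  ~h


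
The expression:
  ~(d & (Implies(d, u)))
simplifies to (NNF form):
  ~d | ~u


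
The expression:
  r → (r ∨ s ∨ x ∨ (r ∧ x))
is always true.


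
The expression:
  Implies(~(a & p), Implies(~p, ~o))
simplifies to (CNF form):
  p | ~o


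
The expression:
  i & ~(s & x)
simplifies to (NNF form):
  i & (~s | ~x)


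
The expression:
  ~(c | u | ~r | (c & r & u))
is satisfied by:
  {r: True, u: False, c: False}


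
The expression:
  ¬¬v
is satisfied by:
  {v: True}


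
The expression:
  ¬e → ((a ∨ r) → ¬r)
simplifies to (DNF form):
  e ∨ ¬r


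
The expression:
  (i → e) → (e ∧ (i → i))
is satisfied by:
  {i: True, e: True}
  {i: True, e: False}
  {e: True, i: False}


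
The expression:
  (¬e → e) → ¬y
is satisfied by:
  {e: False, y: False}
  {y: True, e: False}
  {e: True, y: False}


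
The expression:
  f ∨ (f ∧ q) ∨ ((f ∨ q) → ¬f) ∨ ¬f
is always true.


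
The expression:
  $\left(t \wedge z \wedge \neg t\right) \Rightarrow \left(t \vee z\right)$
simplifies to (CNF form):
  $\text{True}$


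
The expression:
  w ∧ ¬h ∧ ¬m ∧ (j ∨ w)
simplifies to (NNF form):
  w ∧ ¬h ∧ ¬m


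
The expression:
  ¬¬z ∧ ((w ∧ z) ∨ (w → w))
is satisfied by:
  {z: True}


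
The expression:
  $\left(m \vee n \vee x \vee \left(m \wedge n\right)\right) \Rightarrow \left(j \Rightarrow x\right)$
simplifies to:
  $x \vee \left(\neg m \wedge \neg n\right) \vee \neg j$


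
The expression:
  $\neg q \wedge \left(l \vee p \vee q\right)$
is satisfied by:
  {l: True, p: True, q: False}
  {l: True, q: False, p: False}
  {p: True, q: False, l: False}


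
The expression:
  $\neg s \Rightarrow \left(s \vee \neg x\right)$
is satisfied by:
  {s: True, x: False}
  {x: False, s: False}
  {x: True, s: True}


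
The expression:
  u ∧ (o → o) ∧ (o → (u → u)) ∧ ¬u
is never true.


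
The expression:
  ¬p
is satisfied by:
  {p: False}


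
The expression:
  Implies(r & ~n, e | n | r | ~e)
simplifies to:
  True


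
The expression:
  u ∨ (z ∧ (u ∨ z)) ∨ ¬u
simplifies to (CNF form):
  True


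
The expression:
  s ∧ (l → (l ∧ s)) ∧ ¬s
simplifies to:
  False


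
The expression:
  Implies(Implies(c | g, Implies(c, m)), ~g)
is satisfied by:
  {c: True, g: False, m: False}
  {c: False, g: False, m: False}
  {m: True, c: True, g: False}
  {m: True, c: False, g: False}
  {g: True, c: True, m: False}


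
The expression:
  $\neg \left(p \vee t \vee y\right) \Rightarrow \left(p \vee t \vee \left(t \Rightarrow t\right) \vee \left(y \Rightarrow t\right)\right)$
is always true.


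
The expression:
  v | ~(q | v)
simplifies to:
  v | ~q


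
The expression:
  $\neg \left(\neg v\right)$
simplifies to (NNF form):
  $v$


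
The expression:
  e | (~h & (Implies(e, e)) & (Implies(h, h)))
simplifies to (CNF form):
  e | ~h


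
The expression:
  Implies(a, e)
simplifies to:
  e | ~a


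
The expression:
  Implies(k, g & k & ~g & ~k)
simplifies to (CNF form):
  ~k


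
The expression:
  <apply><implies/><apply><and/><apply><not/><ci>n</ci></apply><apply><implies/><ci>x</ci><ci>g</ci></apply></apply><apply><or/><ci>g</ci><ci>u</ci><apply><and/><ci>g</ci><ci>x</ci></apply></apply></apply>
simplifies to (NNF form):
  <apply><or/><ci>g</ci><ci>n</ci><ci>u</ci><ci>x</ci></apply>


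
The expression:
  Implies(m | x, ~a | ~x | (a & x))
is always true.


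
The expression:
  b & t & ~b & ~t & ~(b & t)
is never true.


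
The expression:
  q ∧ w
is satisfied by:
  {w: True, q: True}


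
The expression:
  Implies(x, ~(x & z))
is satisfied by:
  {z: False, x: False}
  {x: True, z: False}
  {z: True, x: False}


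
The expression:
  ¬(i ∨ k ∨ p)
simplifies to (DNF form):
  ¬i ∧ ¬k ∧ ¬p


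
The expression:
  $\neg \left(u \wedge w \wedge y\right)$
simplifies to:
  $\neg u \vee \neg w \vee \neg y$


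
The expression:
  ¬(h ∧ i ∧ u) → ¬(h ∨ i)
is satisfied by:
  {u: True, i: False, h: False}
  {u: False, i: False, h: False}
  {i: True, h: True, u: True}


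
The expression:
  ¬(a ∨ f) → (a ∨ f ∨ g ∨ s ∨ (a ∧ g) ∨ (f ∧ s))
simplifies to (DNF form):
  a ∨ f ∨ g ∨ s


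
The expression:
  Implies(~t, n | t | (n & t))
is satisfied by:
  {n: True, t: True}
  {n: True, t: False}
  {t: True, n: False}


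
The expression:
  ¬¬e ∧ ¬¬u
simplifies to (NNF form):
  e ∧ u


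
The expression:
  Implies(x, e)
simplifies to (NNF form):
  e | ~x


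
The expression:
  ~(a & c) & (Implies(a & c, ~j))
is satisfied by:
  {c: False, a: False}
  {a: True, c: False}
  {c: True, a: False}


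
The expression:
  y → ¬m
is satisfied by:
  {m: False, y: False}
  {y: True, m: False}
  {m: True, y: False}


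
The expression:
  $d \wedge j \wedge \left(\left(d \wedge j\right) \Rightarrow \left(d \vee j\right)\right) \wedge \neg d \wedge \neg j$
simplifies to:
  $\text{False}$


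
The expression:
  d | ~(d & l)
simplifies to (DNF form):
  True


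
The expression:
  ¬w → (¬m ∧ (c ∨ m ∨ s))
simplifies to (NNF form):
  w ∨ (c ∧ ¬m) ∨ (s ∧ ¬m)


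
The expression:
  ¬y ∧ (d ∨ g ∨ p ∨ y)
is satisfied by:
  {d: True, g: True, p: True, y: False}
  {d: True, g: True, y: False, p: False}
  {d: True, p: True, y: False, g: False}
  {d: True, y: False, p: False, g: False}
  {g: True, p: True, y: False, d: False}
  {g: True, y: False, p: False, d: False}
  {p: True, g: False, y: False, d: False}


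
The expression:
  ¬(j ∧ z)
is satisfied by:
  {z: False, j: False}
  {j: True, z: False}
  {z: True, j: False}


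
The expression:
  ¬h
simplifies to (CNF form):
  ¬h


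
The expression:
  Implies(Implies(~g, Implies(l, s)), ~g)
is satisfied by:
  {g: False}


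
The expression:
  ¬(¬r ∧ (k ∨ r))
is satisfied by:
  {r: True, k: False}
  {k: False, r: False}
  {k: True, r: True}


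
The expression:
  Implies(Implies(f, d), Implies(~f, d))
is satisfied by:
  {d: True, f: True}
  {d: True, f: False}
  {f: True, d: False}


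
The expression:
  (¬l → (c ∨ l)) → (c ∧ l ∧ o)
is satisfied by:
  {o: True, l: False, c: False}
  {o: False, l: False, c: False}
  {c: True, l: True, o: True}


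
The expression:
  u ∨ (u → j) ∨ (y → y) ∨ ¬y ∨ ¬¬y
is always true.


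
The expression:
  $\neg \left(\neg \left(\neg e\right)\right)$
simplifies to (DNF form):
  $\neg e$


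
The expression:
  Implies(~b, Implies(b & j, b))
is always true.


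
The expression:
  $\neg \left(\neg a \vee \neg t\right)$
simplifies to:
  $a \wedge t$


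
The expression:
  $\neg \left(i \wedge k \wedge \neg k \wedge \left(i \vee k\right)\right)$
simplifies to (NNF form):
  $\text{True}$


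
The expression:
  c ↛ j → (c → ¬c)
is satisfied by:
  {j: True, c: False}
  {c: False, j: False}
  {c: True, j: True}


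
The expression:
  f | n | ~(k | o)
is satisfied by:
  {n: True, f: True, o: False, k: False}
  {n: True, k: True, f: True, o: False}
  {n: True, f: True, o: True, k: False}
  {n: True, k: True, f: True, o: True}
  {n: True, o: False, f: False, k: False}
  {n: True, k: True, o: False, f: False}
  {n: True, o: True, f: False, k: False}
  {n: True, k: True, o: True, f: False}
  {f: True, k: False, o: False, n: False}
  {k: True, f: True, o: False, n: False}
  {f: True, o: True, k: False, n: False}
  {k: True, f: True, o: True, n: False}
  {k: False, o: False, f: False, n: False}


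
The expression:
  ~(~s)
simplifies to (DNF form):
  s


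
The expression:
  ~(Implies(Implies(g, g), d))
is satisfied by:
  {d: False}


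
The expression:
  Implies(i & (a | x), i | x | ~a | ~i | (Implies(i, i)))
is always true.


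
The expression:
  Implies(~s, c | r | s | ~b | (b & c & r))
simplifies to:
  c | r | s | ~b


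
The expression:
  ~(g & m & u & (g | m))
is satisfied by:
  {g: False, m: False, u: False}
  {u: True, g: False, m: False}
  {m: True, g: False, u: False}
  {u: True, m: True, g: False}
  {g: True, u: False, m: False}
  {u: True, g: True, m: False}
  {m: True, g: True, u: False}


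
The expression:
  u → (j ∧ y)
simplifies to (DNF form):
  (j ∧ y) ∨ ¬u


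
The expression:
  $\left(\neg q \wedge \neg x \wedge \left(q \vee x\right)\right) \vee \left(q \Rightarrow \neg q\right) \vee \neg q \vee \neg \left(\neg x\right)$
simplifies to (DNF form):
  $x \vee \neg q$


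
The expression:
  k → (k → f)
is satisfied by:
  {f: True, k: False}
  {k: False, f: False}
  {k: True, f: True}


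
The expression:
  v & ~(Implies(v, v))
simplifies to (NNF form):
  False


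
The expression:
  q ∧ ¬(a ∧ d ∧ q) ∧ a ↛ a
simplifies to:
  False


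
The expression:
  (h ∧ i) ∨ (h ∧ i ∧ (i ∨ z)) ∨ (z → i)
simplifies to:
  i ∨ ¬z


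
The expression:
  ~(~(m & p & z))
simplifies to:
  m & p & z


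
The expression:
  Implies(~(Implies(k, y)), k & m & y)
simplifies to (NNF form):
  y | ~k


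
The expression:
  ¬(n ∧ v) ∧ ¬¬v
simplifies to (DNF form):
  v ∧ ¬n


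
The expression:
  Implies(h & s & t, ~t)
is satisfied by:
  {s: False, t: False, h: False}
  {h: True, s: False, t: False}
  {t: True, s: False, h: False}
  {h: True, t: True, s: False}
  {s: True, h: False, t: False}
  {h: True, s: True, t: False}
  {t: True, s: True, h: False}


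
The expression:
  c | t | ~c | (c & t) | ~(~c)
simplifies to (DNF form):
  True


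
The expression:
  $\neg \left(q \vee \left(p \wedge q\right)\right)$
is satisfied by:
  {q: False}


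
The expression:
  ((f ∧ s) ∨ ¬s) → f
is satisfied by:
  {s: True, f: True}
  {s: True, f: False}
  {f: True, s: False}


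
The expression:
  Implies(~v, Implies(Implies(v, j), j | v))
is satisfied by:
  {v: True, j: True}
  {v: True, j: False}
  {j: True, v: False}


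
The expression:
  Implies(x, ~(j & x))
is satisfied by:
  {x: False, j: False}
  {j: True, x: False}
  {x: True, j: False}


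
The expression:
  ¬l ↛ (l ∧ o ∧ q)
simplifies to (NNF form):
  ¬l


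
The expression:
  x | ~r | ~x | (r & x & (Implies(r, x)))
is always true.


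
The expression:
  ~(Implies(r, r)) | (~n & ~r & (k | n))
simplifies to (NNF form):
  k & ~n & ~r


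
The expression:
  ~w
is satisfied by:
  {w: False}


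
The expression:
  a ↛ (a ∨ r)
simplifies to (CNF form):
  False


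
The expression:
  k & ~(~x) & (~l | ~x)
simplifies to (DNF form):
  k & x & ~l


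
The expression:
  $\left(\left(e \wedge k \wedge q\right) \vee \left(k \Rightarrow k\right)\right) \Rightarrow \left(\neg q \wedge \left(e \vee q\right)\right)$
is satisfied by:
  {e: True, q: False}


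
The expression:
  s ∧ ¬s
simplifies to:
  False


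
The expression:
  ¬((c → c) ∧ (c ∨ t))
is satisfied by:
  {t: False, c: False}


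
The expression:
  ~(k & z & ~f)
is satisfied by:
  {f: True, k: False, z: False}
  {f: False, k: False, z: False}
  {z: True, f: True, k: False}
  {z: True, f: False, k: False}
  {k: True, f: True, z: False}
  {k: True, f: False, z: False}
  {k: True, z: True, f: True}


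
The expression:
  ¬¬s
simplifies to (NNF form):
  s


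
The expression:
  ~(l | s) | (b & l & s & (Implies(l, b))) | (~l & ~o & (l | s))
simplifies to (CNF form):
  (b | ~l) & (l | ~l) & (s | ~l) & (b | ~l | ~o) & (b | ~l | ~s) & (b | ~o | ~s) & (l | ~l | ~o) & (l | ~l | ~s) & (l | ~o | ~s) & (s | ~l | ~o) & (s | ~l | ~s) & (s | ~o | ~s)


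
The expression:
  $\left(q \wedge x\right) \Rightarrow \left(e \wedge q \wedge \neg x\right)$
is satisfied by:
  {q: False, x: False}
  {x: True, q: False}
  {q: True, x: False}


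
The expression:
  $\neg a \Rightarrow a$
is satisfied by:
  {a: True}


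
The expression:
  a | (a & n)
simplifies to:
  a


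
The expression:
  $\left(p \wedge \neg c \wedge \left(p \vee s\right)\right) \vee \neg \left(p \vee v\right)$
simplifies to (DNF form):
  $\left(p \wedge \neg c\right) \vee \left(\neg p \wedge \neg v\right)$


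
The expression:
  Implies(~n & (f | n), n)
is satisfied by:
  {n: True, f: False}
  {f: False, n: False}
  {f: True, n: True}


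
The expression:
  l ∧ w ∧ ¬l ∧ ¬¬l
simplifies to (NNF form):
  False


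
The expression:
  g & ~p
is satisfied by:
  {g: True, p: False}


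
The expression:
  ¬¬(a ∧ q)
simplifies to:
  a ∧ q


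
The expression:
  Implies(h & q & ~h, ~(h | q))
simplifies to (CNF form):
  True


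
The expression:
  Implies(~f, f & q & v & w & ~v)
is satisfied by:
  {f: True}


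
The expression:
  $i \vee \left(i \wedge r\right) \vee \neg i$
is always true.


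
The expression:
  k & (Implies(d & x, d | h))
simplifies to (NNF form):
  k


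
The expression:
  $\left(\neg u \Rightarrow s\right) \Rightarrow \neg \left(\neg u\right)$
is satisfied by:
  {u: True, s: False}
  {s: False, u: False}
  {s: True, u: True}


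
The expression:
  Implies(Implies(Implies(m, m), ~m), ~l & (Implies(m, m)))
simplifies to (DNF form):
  m | ~l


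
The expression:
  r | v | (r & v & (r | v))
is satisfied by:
  {r: True, v: True}
  {r: True, v: False}
  {v: True, r: False}


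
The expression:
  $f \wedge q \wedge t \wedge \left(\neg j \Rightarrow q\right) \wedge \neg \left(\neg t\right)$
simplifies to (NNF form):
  $f \wedge q \wedge t$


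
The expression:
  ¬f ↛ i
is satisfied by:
  {i: True, f: False}
  {f: False, i: False}
  {f: True, i: True}


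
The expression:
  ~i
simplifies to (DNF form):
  ~i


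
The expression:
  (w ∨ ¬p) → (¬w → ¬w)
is always true.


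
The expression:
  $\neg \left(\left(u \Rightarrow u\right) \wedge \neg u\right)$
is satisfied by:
  {u: True}


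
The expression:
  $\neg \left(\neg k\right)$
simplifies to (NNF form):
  $k$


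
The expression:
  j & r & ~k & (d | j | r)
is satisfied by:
  {r: True, j: True, k: False}


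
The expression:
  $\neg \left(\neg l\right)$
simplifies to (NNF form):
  $l$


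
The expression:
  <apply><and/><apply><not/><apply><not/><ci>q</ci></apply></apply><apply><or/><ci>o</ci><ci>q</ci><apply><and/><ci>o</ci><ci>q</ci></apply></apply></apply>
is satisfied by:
  {q: True}


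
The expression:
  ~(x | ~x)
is never true.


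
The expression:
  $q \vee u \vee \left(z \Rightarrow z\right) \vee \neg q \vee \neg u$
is always true.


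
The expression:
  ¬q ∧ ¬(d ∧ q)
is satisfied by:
  {q: False}


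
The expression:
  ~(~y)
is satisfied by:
  {y: True}


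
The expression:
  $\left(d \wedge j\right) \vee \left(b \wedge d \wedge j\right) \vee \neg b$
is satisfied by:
  {d: True, j: True, b: False}
  {d: True, j: False, b: False}
  {j: True, d: False, b: False}
  {d: False, j: False, b: False}
  {b: True, d: True, j: True}


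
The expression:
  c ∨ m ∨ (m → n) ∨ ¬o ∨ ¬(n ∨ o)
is always true.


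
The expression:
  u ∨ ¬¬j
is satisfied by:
  {u: True, j: True}
  {u: True, j: False}
  {j: True, u: False}


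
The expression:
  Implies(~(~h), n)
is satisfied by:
  {n: True, h: False}
  {h: False, n: False}
  {h: True, n: True}


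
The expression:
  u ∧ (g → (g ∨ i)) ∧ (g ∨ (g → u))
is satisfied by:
  {u: True}


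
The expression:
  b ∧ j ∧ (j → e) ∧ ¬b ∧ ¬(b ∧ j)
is never true.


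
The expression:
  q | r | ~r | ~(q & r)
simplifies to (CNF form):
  True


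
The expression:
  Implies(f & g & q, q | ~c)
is always true.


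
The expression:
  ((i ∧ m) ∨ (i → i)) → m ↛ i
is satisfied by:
  {m: True, i: False}


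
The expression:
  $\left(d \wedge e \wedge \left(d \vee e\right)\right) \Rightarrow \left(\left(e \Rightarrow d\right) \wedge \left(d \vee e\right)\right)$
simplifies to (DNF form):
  $\text{True}$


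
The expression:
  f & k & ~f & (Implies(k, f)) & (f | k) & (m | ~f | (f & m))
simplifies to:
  False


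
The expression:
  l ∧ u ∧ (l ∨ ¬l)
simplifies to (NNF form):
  l ∧ u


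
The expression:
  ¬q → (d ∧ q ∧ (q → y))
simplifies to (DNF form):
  q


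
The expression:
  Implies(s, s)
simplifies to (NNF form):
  True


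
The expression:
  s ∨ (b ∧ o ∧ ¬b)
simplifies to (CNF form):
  s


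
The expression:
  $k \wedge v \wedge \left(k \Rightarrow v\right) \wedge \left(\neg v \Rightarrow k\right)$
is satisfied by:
  {k: True, v: True}


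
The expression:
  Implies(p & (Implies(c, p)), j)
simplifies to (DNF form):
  j | ~p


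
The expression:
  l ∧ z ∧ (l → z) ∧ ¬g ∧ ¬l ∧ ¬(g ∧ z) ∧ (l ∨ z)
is never true.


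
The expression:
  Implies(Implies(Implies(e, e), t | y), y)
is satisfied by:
  {y: True, t: False}
  {t: False, y: False}
  {t: True, y: True}


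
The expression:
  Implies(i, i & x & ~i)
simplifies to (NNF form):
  ~i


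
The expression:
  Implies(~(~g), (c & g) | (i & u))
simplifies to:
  c | ~g | (i & u)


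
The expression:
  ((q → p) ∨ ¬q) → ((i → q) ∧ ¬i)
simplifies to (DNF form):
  (q ∧ ¬p) ∨ ¬i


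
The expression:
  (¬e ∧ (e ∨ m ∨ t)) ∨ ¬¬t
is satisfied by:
  {t: True, m: True, e: False}
  {t: True, m: False, e: False}
  {t: True, e: True, m: True}
  {t: True, e: True, m: False}
  {m: True, e: False, t: False}


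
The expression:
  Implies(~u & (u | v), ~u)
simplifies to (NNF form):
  True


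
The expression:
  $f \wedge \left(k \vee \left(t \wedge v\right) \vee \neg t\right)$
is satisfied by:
  {v: True, k: True, f: True, t: False}
  {v: True, f: True, t: False, k: False}
  {k: True, f: True, t: False, v: False}
  {f: True, k: False, t: False, v: False}
  {v: True, t: True, f: True, k: True}
  {v: True, t: True, f: True, k: False}
  {t: True, f: True, k: True, v: False}


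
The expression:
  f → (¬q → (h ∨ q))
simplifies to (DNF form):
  h ∨ q ∨ ¬f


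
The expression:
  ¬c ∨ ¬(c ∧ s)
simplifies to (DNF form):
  ¬c ∨ ¬s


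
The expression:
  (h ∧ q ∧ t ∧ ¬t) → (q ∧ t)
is always true.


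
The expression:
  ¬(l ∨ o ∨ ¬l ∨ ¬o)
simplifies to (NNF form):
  False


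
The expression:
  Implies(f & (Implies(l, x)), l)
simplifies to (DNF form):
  l | ~f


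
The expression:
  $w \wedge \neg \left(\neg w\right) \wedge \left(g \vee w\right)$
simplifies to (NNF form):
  $w$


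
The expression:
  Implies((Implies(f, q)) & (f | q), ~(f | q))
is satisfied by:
  {q: False}


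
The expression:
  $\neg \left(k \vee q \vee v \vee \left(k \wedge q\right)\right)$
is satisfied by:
  {q: False, v: False, k: False}


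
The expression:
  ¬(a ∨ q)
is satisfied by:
  {q: False, a: False}


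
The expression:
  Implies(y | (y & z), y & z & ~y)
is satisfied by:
  {y: False}


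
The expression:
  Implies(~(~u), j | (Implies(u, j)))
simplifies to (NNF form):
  j | ~u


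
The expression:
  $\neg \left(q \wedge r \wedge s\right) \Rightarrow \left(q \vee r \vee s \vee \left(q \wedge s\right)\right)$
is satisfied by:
  {r: True, q: True, s: True}
  {r: True, q: True, s: False}
  {r: True, s: True, q: False}
  {r: True, s: False, q: False}
  {q: True, s: True, r: False}
  {q: True, s: False, r: False}
  {s: True, q: False, r: False}


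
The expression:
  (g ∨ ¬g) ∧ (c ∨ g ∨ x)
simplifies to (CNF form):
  c ∨ g ∨ x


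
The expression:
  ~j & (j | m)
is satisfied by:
  {m: True, j: False}


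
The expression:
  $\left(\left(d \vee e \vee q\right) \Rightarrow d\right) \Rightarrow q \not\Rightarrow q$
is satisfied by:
  {q: True, e: True, d: False}
  {q: True, d: False, e: False}
  {e: True, d: False, q: False}


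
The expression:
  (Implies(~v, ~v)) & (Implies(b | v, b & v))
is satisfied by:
  {v: False, b: False}
  {b: True, v: True}


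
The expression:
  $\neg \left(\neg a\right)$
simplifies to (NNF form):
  $a$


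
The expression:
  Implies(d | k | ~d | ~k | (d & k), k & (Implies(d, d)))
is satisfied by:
  {k: True}


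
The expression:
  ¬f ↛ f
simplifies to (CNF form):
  ¬f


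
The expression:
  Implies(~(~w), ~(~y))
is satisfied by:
  {y: True, w: False}
  {w: False, y: False}
  {w: True, y: True}


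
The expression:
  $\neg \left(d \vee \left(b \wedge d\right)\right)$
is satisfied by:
  {d: False}


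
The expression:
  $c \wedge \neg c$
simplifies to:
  $\text{False}$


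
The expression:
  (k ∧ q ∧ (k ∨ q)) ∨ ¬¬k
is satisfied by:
  {k: True}


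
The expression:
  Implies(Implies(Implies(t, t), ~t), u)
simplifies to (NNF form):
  t | u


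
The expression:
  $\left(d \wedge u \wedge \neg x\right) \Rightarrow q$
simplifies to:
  $q \vee x \vee \neg d \vee \neg u$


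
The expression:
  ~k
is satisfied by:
  {k: False}


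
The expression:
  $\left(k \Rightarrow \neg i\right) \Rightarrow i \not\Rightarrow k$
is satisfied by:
  {i: True}


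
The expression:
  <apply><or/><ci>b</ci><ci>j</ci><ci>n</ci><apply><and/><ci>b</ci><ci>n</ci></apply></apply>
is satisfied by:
  {n: True, b: True, j: True}
  {n: True, b: True, j: False}
  {n: True, j: True, b: False}
  {n: True, j: False, b: False}
  {b: True, j: True, n: False}
  {b: True, j: False, n: False}
  {j: True, b: False, n: False}


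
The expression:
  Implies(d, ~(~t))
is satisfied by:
  {t: True, d: False}
  {d: False, t: False}
  {d: True, t: True}


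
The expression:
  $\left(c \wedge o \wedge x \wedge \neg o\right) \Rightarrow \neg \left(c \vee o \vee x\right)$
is always true.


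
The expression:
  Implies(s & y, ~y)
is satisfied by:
  {s: False, y: False}
  {y: True, s: False}
  {s: True, y: False}


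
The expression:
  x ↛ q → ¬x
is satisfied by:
  {q: True, x: False}
  {x: False, q: False}
  {x: True, q: True}


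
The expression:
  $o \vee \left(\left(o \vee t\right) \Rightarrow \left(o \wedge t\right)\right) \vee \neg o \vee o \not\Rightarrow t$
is always true.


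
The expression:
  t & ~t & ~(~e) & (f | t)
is never true.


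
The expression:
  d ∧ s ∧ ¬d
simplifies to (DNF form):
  False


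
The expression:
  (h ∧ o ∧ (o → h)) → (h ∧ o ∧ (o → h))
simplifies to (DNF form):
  True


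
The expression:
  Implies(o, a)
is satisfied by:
  {a: True, o: False}
  {o: False, a: False}
  {o: True, a: True}


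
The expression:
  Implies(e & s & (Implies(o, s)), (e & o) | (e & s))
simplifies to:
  True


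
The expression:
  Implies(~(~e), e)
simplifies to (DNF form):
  True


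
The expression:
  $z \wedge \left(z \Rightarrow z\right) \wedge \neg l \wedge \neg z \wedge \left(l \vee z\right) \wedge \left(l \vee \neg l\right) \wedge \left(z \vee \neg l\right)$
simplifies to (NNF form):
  $\text{False}$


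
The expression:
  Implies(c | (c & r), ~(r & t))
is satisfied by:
  {c: False, t: False, r: False}
  {r: True, c: False, t: False}
  {t: True, c: False, r: False}
  {r: True, t: True, c: False}
  {c: True, r: False, t: False}
  {r: True, c: True, t: False}
  {t: True, c: True, r: False}


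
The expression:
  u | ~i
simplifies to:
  u | ~i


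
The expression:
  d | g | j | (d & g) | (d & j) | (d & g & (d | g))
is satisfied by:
  {d: True, g: True, j: True}
  {d: True, g: True, j: False}
  {d: True, j: True, g: False}
  {d: True, j: False, g: False}
  {g: True, j: True, d: False}
  {g: True, j: False, d: False}
  {j: True, g: False, d: False}


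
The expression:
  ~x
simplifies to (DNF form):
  ~x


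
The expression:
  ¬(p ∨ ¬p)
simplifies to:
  False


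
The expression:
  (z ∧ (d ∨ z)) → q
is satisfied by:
  {q: True, z: False}
  {z: False, q: False}
  {z: True, q: True}


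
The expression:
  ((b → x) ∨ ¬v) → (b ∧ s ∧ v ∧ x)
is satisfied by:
  {s: True, b: True, v: True, x: False}
  {b: True, v: True, s: False, x: False}
  {x: True, s: True, b: True, v: True}


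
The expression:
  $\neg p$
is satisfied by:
  {p: False}


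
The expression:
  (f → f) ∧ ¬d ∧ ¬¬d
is never true.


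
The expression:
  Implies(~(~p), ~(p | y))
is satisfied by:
  {p: False}


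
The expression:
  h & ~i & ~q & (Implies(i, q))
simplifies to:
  h & ~i & ~q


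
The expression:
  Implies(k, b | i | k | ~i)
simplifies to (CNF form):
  True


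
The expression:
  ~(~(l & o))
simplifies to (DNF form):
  l & o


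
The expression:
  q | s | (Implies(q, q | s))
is always true.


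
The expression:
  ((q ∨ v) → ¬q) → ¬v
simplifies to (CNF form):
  q ∨ ¬v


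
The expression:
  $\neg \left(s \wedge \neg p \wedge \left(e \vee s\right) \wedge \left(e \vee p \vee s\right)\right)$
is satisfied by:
  {p: True, s: False}
  {s: False, p: False}
  {s: True, p: True}


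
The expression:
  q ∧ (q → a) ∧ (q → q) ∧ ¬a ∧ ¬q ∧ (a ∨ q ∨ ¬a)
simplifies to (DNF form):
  False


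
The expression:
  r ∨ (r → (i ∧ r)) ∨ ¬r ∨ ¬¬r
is always true.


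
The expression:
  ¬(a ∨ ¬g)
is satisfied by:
  {g: True, a: False}


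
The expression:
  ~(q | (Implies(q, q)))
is never true.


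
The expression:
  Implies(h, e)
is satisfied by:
  {e: True, h: False}
  {h: False, e: False}
  {h: True, e: True}


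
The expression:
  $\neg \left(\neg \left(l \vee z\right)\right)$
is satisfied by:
  {z: True, l: True}
  {z: True, l: False}
  {l: True, z: False}


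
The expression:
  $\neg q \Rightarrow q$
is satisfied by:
  {q: True}


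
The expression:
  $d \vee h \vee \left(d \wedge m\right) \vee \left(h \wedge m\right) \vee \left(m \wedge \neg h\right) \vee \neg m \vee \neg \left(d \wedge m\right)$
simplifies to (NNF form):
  $\text{True}$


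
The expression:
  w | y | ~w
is always true.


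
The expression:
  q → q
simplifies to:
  True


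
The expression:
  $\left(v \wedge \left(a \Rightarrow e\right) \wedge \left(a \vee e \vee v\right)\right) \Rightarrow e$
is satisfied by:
  {a: True, e: True, v: False}
  {a: True, v: False, e: False}
  {e: True, v: False, a: False}
  {e: False, v: False, a: False}
  {a: True, e: True, v: True}
  {a: True, v: True, e: False}
  {e: True, v: True, a: False}


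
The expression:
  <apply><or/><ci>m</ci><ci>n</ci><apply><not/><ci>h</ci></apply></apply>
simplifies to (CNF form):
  <apply><or/><ci>m</ci><ci>n</ci><apply><not/><ci>h</ci></apply></apply>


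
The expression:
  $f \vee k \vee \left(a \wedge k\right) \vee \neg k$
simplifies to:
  $\text{True}$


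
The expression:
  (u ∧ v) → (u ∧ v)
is always true.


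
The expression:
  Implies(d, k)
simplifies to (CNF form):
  k | ~d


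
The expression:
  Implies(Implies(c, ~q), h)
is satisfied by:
  {c: True, h: True, q: True}
  {c: True, h: True, q: False}
  {h: True, q: True, c: False}
  {h: True, q: False, c: False}
  {c: True, q: True, h: False}


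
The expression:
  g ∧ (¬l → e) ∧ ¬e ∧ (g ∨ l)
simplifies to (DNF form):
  g ∧ l ∧ ¬e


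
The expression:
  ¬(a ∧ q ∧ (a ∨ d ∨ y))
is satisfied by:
  {q: False, a: False}
  {a: True, q: False}
  {q: True, a: False}


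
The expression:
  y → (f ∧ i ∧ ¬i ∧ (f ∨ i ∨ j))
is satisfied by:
  {y: False}


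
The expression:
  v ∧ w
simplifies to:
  v ∧ w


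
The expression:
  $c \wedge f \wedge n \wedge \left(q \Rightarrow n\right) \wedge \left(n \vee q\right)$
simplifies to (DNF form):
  $c \wedge f \wedge n$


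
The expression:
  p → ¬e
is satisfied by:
  {p: False, e: False}
  {e: True, p: False}
  {p: True, e: False}


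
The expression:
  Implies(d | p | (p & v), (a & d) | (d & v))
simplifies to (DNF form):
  (a & d) | (d & v) | (~d & ~p)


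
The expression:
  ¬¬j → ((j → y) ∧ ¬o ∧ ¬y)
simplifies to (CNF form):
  ¬j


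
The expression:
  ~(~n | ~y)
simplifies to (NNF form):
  n & y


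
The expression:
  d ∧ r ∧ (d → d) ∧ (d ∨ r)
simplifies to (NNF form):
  d ∧ r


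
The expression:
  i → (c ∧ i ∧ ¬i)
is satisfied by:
  {i: False}


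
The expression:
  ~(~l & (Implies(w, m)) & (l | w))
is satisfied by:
  {l: True, w: False, m: False}
  {w: False, m: False, l: False}
  {l: True, m: True, w: False}
  {m: True, w: False, l: False}
  {l: True, w: True, m: False}
  {w: True, l: False, m: False}
  {l: True, m: True, w: True}


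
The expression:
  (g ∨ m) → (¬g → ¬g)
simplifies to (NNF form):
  True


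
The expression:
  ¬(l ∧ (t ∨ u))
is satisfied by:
  {t: False, l: False, u: False}
  {u: True, t: False, l: False}
  {t: True, u: False, l: False}
  {u: True, t: True, l: False}
  {l: True, u: False, t: False}


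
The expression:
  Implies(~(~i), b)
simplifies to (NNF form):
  b | ~i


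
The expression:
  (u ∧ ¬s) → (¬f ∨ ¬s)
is always true.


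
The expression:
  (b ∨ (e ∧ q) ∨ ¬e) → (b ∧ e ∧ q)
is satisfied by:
  {e: True, q: False, b: False}
  {b: True, q: True, e: True}


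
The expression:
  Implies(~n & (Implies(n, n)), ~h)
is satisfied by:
  {n: True, h: False}
  {h: False, n: False}
  {h: True, n: True}


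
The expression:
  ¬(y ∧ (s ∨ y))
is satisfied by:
  {y: False}


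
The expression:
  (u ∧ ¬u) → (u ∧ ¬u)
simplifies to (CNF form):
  True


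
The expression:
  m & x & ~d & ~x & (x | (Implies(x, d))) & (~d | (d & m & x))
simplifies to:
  False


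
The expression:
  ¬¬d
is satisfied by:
  {d: True}


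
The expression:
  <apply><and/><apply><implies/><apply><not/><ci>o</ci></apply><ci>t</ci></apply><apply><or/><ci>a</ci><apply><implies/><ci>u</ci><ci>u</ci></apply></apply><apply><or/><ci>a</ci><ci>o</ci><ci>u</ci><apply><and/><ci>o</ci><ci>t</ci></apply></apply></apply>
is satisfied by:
  {t: True, u: True, o: True, a: True}
  {t: True, u: True, o: True, a: False}
  {t: True, o: True, a: True, u: False}
  {t: True, o: True, a: False, u: False}
  {u: True, o: True, a: True, t: False}
  {u: True, o: True, a: False, t: False}
  {o: True, a: True, u: False, t: False}
  {o: True, u: False, a: False, t: False}
  {t: True, u: True, a: True, o: False}
  {t: True, u: True, a: False, o: False}
  {t: True, a: True, o: False, u: False}


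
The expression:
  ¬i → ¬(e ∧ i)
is always true.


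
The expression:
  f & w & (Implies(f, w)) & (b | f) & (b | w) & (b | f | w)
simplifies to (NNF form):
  f & w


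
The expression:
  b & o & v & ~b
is never true.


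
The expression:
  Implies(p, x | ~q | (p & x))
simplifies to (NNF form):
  x | ~p | ~q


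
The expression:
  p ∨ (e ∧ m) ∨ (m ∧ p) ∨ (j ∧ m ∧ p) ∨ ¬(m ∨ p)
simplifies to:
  e ∨ p ∨ ¬m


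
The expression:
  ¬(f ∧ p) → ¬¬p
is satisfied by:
  {p: True}


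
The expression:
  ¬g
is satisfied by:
  {g: False}


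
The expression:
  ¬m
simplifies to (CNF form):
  ¬m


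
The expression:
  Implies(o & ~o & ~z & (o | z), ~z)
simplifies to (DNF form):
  True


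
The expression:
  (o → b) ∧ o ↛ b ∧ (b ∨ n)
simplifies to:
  False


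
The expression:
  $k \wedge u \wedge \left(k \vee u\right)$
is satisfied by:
  {u: True, k: True}
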